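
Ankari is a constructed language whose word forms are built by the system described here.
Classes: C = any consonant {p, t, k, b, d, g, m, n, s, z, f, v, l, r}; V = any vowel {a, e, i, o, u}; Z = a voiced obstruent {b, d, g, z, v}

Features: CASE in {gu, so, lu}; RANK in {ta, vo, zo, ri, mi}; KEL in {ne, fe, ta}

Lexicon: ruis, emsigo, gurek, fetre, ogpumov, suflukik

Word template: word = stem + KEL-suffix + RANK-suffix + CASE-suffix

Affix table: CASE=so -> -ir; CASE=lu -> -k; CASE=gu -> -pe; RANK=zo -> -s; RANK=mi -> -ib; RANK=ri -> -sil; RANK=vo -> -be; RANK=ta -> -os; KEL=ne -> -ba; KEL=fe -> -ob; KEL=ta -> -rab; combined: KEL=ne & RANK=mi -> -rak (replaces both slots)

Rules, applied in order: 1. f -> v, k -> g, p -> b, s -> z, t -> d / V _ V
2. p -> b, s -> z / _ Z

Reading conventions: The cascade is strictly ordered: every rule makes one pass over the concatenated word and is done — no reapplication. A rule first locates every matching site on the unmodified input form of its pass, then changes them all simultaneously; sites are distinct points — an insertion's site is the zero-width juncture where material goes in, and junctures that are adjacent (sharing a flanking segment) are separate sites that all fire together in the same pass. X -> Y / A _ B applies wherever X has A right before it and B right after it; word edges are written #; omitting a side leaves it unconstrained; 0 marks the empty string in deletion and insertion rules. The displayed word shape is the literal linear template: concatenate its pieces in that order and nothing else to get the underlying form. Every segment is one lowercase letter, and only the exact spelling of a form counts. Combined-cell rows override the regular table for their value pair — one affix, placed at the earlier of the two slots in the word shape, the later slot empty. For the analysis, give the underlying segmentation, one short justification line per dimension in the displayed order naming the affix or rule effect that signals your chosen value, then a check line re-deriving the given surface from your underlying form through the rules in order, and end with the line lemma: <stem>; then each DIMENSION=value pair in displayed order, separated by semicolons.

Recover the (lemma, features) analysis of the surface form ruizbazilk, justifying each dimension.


underlying: ruis-ba-sil-k
CASE=lu - signalled by the affix -k
RANK=ri - signalled by the affix -sil
KEL=ne - signalled by the affix -ba
check: ruisbasilk -> ruisbazilk -> ruizbazilk
lemma: ruis; CASE=lu; RANK=ri; KEL=ne


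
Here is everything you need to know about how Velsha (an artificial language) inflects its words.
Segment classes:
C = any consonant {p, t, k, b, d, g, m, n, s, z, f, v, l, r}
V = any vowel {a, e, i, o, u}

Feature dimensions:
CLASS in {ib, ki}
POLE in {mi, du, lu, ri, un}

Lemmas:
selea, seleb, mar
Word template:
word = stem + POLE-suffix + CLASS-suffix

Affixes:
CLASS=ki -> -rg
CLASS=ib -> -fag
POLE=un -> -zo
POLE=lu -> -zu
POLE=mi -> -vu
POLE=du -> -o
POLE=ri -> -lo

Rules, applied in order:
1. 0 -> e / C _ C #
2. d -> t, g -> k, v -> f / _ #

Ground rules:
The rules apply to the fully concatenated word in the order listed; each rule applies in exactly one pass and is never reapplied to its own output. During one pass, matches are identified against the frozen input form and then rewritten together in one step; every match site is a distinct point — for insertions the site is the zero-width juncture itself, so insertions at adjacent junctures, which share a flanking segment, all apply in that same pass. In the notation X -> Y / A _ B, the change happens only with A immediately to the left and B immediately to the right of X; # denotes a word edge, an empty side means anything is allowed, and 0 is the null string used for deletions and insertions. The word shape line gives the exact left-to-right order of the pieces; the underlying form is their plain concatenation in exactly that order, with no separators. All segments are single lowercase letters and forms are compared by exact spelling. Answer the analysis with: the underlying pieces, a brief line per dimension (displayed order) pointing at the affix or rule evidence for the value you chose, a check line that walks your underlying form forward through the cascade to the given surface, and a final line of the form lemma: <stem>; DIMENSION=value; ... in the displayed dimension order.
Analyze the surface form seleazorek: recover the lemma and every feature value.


underlying: selea-zo-rg
CLASS=ki - signalled by the affix -rg
POLE=un - signalled by the affix -zo
check: seleazorg -> seleazoreg -> seleazorek
lemma: selea; CLASS=ki; POLE=un


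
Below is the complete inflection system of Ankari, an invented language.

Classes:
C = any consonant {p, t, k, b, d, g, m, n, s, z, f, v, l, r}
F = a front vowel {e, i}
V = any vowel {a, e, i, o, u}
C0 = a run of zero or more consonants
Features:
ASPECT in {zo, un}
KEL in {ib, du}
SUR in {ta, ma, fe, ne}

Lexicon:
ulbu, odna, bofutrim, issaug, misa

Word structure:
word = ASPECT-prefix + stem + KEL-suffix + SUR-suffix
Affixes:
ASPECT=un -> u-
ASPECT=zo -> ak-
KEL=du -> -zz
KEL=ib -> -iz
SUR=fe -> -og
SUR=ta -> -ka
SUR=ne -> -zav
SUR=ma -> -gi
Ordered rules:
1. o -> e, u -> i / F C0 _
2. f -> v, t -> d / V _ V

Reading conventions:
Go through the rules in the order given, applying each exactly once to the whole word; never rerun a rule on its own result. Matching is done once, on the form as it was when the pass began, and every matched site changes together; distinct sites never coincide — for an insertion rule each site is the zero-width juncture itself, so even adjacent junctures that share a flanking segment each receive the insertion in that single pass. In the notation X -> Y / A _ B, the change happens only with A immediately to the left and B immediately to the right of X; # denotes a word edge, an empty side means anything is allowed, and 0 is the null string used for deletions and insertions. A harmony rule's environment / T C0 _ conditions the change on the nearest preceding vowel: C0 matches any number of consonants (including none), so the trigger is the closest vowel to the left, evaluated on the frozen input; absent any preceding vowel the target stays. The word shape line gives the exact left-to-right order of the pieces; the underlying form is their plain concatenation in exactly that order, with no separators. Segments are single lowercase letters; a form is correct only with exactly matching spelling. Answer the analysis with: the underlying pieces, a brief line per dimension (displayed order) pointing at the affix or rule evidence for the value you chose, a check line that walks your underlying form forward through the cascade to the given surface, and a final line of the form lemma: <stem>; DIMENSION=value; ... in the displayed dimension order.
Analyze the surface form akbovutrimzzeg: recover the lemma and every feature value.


underlying: ak-bofutrim-zz-og
ASPECT=zo - signalled by the affix ak-
KEL=du - signalled by the affix -zz
SUR=fe - signalled by the affix -og
check: akbofutrimzzog -> akbofutrimzzeg -> akbovutrimzzeg
lemma: bofutrim; ASPECT=zo; KEL=du; SUR=fe


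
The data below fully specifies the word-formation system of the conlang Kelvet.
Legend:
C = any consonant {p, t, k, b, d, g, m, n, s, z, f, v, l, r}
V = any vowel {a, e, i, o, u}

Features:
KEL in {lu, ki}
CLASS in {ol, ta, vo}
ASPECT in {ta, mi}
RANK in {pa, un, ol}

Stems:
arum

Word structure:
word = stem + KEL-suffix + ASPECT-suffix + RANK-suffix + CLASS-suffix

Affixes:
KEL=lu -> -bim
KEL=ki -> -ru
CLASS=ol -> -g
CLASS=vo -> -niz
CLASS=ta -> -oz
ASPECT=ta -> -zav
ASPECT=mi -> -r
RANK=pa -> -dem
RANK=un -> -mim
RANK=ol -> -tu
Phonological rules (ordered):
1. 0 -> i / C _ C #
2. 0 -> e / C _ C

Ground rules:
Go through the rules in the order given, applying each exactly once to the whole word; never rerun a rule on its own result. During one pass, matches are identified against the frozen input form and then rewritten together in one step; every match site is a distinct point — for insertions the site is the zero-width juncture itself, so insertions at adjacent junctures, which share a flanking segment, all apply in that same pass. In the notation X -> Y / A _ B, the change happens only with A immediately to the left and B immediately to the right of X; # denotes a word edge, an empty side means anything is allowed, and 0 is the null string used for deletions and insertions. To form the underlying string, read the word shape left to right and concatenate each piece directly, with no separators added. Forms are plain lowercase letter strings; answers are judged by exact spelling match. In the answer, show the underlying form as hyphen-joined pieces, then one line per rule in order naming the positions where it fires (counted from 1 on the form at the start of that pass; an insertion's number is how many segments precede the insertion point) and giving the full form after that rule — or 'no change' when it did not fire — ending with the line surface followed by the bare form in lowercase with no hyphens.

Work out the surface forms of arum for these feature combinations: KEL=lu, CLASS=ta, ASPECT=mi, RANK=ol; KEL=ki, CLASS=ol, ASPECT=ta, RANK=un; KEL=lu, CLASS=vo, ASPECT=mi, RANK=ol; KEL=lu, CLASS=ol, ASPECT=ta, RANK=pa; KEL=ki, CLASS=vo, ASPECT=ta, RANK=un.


cell KEL=lu, CLASS=ta, ASPECT=mi, RANK=ol:
underlying: arum-bim-r-tu-oz
1. 0 -> i / C _ C #: no change
2. 0 -> e / C _ C: inserts after position(s) 4, 7, 8: arumebimeretuoz
surface: arumebimeretuoz

cell KEL=ki, CLASS=ol, ASPECT=ta, RANK=un:
underlying: arum-ru-zav-mim-g
1. 0 -> i / C _ C #: inserts after position(s) 12: arumruzavmimig
2. 0 -> e / C _ C: inserts after position(s) 4, 9: arumeruzavemimig
surface: arumeruzavemimig

cell KEL=lu, CLASS=vo, ASPECT=mi, RANK=ol:
underlying: arum-bim-r-tu-niz
1. 0 -> i / C _ C #: no change
2. 0 -> e / C _ C: inserts after position(s) 4, 7, 8: arumebimeretuniz
surface: arumebimeretuniz

cell KEL=lu, CLASS=ol, ASPECT=ta, RANK=pa:
underlying: arum-bim-zav-dem-g
1. 0 -> i / C _ C #: inserts after position(s) 13: arumbimzavdemig
2. 0 -> e / C _ C: inserts after position(s) 4, 7, 10: arumebimezavedemig
surface: arumebimezavedemig

cell KEL=ki, CLASS=vo, ASPECT=ta, RANK=un:
underlying: arum-ru-zav-mim-niz
1. 0 -> i / C _ C #: no change
2. 0 -> e / C _ C: inserts after position(s) 4, 9, 12: arumeruzavemimeniz
surface: arumeruzavemimeniz


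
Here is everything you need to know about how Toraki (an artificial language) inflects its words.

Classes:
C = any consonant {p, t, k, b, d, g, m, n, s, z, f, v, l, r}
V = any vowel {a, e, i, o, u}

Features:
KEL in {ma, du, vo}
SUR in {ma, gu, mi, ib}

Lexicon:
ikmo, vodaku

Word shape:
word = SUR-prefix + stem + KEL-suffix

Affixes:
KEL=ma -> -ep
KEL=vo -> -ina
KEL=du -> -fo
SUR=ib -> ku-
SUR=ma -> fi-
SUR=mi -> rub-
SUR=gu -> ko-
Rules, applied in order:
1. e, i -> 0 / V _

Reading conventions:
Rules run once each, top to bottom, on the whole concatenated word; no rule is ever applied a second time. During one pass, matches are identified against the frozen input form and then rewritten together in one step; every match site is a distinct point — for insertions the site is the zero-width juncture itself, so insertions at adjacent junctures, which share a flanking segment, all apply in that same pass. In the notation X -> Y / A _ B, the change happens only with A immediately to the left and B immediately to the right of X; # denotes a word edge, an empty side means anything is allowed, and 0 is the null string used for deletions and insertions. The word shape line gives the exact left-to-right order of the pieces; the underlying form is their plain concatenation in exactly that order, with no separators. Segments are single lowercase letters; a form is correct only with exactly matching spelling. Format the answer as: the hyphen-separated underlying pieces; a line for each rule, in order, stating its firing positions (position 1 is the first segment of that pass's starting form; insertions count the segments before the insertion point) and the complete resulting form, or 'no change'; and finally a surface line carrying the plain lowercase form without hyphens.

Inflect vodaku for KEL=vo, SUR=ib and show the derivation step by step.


underlying: ku-vodaku-ina
1. e, i -> 0 / V _: fires at position(s) 9: kuvodakuna
surface: kuvodakuna


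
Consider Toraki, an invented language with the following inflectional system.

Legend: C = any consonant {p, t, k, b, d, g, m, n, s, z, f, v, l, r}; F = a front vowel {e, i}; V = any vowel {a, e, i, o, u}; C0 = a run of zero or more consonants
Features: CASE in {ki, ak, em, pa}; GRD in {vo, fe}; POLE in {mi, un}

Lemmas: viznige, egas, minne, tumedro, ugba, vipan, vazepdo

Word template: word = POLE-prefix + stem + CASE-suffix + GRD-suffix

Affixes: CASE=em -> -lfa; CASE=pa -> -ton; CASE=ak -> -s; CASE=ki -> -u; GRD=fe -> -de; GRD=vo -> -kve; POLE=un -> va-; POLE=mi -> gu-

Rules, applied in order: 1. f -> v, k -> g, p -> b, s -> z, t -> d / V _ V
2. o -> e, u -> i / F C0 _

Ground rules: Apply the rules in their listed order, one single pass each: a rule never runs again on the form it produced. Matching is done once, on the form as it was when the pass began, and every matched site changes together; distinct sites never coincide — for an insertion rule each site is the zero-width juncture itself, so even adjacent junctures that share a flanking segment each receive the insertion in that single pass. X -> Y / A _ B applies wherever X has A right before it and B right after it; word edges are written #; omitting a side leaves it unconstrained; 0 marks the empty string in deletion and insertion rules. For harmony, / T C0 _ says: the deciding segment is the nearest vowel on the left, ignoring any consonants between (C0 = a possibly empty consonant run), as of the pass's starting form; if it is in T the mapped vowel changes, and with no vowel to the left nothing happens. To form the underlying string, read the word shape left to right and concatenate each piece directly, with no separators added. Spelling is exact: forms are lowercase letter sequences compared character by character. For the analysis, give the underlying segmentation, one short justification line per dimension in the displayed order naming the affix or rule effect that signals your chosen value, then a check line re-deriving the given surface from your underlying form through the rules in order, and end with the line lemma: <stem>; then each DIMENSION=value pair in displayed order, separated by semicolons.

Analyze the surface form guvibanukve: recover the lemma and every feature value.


underlying: gu-vipan-u-kve
CASE=ki - signalled by the affix -u
GRD=vo - signalled by the affix -kve
POLE=mi - signalled by the affix gu-
check: guvipanukve -> guvibanukve -> guvibanukve
lemma: vipan; CASE=ki; GRD=vo; POLE=mi


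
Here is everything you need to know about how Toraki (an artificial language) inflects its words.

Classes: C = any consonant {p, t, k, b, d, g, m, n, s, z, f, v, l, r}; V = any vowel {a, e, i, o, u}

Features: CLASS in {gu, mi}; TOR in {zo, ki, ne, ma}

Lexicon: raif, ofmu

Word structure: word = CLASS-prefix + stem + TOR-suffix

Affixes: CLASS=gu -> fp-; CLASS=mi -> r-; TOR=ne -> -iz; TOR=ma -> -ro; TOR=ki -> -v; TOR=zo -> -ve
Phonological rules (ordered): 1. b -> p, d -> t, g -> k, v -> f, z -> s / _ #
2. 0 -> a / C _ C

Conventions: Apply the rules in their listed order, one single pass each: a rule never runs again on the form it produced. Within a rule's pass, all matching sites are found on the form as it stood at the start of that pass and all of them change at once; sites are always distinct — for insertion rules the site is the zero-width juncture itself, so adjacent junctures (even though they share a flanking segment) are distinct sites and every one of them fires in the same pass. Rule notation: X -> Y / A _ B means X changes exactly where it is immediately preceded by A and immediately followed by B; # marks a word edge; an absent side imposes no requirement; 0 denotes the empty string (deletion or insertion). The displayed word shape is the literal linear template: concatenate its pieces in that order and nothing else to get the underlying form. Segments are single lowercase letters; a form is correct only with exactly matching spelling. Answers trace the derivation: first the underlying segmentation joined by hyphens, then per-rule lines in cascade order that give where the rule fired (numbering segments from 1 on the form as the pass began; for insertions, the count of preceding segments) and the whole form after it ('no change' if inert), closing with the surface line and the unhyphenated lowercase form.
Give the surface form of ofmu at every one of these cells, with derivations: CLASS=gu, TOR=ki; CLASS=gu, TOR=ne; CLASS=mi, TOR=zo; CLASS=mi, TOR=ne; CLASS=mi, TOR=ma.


cell CLASS=gu, TOR=ki:
underlying: fp-ofmu-v
1. b -> p, d -> t, g -> k, v -> f, z -> s / _ #: fires at position(s) 7: fpofmuf
2. 0 -> a / C _ C: inserts after position(s) 1, 4: fapofamuf
surface: fapofamuf

cell CLASS=gu, TOR=ne:
underlying: fp-ofmu-iz
1. b -> p, d -> t, g -> k, v -> f, z -> s / _ #: fires at position(s) 8: fpofmuis
2. 0 -> a / C _ C: inserts after position(s) 1, 4: fapofamuis
surface: fapofamuis

cell CLASS=mi, TOR=zo:
underlying: r-ofmu-ve
1. b -> p, d -> t, g -> k, v -> f, z -> s / _ #: no change
2. 0 -> a / C _ C: inserts after position(s) 3: rofamuve
surface: rofamuve

cell CLASS=mi, TOR=ne:
underlying: r-ofmu-iz
1. b -> p, d -> t, g -> k, v -> f, z -> s / _ #: fires at position(s) 7: rofmuis
2. 0 -> a / C _ C: inserts after position(s) 3: rofamuis
surface: rofamuis

cell CLASS=mi, TOR=ma:
underlying: r-ofmu-ro
1. b -> p, d -> t, g -> k, v -> f, z -> s / _ #: no change
2. 0 -> a / C _ C: inserts after position(s) 3: rofamuro
surface: rofamuro


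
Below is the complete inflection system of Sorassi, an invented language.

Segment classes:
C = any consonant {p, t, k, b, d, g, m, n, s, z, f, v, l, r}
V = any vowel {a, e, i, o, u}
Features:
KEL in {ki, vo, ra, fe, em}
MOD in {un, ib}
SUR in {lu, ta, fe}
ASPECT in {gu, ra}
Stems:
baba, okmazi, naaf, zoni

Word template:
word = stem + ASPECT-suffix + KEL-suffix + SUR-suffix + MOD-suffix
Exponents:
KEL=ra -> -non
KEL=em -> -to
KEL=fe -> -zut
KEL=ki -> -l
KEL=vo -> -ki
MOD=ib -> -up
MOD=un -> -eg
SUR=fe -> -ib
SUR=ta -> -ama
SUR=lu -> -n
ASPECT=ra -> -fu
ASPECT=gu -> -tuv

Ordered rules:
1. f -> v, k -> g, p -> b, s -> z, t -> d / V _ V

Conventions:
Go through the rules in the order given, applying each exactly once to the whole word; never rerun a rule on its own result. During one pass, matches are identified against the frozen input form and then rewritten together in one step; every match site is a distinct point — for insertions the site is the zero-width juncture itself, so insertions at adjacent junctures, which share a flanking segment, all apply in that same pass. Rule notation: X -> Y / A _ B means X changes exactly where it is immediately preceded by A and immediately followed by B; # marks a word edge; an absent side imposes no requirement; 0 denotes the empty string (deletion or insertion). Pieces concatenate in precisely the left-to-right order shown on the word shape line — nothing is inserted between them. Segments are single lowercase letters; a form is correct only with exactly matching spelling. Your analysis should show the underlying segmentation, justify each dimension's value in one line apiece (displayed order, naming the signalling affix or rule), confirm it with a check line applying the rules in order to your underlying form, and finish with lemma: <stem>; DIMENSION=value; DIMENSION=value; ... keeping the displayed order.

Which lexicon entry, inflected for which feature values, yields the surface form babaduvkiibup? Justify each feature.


underlying: baba-tuv-ki-ib-up
KEL=vo - signalled by the affix -ki
MOD=ib - signalled by the affix -up
SUR=fe - signalled by the affix -ib
ASPECT=gu - signalled by the affix -tuv
check: babatuvkiibup -> babaduvkiibup
lemma: baba; KEL=vo; MOD=ib; SUR=fe; ASPECT=gu


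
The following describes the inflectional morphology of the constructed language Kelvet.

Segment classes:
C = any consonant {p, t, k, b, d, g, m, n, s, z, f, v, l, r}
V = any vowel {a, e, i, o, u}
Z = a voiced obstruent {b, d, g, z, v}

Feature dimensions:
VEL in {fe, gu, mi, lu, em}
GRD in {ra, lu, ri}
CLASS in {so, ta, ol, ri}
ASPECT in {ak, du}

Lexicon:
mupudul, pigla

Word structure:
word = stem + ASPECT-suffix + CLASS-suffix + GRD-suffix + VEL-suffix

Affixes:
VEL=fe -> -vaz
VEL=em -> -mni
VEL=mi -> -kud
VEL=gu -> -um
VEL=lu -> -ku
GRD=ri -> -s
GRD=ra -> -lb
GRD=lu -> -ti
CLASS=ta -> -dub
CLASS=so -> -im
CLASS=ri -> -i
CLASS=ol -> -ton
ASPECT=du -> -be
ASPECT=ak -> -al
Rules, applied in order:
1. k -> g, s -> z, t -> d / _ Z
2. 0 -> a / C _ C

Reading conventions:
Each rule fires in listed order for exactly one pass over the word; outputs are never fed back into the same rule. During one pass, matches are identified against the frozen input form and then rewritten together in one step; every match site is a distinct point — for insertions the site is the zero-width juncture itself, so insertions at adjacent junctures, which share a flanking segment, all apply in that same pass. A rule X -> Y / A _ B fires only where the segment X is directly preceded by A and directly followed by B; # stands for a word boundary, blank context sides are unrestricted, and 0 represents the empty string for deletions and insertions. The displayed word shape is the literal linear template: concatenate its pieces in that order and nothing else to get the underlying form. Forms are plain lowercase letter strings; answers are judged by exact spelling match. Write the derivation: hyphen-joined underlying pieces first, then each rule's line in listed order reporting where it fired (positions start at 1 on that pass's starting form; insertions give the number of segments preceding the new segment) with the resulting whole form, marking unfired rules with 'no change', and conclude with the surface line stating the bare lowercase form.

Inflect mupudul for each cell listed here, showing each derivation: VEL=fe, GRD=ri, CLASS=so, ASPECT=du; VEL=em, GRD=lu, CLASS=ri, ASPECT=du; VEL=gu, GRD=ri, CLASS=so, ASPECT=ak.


cell VEL=fe, GRD=ri, CLASS=so, ASPECT=du:
underlying: mupudul-be-im-s-vaz
1. k -> g, s -> z, t -> d / _ Z: fires at position(s) 12: mupudulbeimzvaz
2. 0 -> a / C _ C: inserts after position(s) 7, 11, 12: mupudulabeimazavaz
surface: mupudulabeimazavaz

cell VEL=em, GRD=lu, CLASS=ri, ASPECT=du:
underlying: mupudul-be-i-ti-mni
1. k -> g, s -> z, t -> d / _ Z: no change
2. 0 -> a / C _ C: inserts after position(s) 7, 13: mupudulabeitimani
surface: mupudulabeitimani

cell VEL=gu, GRD=ri, CLASS=so, ASPECT=ak:
underlying: mupudul-al-im-s-um
1. k -> g, s -> z, t -> d / _ Z: no change
2. 0 -> a / C _ C: inserts after position(s) 11: mupudulalimasum
surface: mupudulalimasum


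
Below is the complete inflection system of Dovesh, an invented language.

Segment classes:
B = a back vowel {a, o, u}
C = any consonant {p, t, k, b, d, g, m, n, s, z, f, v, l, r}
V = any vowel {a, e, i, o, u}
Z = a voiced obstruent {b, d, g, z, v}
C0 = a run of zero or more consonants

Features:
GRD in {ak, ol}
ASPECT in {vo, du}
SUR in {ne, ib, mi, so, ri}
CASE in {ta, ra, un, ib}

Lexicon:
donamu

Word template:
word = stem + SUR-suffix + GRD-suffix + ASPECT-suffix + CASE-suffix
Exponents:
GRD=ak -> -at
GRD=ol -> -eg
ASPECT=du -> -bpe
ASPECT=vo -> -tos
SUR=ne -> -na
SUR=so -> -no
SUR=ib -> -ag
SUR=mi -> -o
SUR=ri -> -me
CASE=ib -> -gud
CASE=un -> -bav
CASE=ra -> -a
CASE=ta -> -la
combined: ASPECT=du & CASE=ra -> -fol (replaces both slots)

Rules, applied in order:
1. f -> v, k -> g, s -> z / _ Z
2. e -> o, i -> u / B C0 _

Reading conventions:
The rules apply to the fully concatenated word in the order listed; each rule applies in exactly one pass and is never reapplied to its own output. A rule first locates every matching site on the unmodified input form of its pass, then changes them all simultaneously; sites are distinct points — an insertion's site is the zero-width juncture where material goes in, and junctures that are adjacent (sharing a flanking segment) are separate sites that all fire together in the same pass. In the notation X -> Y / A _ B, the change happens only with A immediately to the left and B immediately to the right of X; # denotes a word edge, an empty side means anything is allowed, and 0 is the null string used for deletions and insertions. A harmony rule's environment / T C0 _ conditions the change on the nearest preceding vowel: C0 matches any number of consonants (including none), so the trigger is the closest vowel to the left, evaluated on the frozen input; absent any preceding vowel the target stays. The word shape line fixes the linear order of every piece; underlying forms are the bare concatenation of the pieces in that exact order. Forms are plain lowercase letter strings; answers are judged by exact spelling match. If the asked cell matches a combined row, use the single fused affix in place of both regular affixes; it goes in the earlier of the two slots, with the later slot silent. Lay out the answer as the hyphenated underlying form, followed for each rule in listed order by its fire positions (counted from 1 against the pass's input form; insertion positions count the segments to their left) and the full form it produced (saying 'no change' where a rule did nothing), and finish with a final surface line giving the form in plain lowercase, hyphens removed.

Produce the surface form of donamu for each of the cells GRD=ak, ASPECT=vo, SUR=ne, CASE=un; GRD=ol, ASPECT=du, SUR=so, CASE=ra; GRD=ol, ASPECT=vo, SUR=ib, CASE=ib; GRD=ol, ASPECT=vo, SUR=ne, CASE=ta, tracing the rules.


cell GRD=ak, ASPECT=vo, SUR=ne, CASE=un:
underlying: donamu-na-at-tos-bav
1. f -> v, k -> g, s -> z / _ Z: fires at position(s) 13: donamunaattozbav
2. e -> o, i -> u / B C0 _: no change
surface: donamunaattozbav

cell GRD=ol, ASPECT=du, SUR=so, CASE=ra:
underlying: donamu-no-eg-fol
1. f -> v, k -> g, s -> z / _ Z: no change
2. e -> o, i -> u / B C0 _: fires at position(s) 9: donamunoogfol
surface: donamunoogfol

cell GRD=ol, ASPECT=vo, SUR=ib, CASE=ib:
underlying: donamu-ag-eg-tos-gud
1. f -> v, k -> g, s -> z / _ Z: fires at position(s) 13: donamuagegtozgud
2. e -> o, i -> u / B C0 _: fires at position(s) 9: donamuagogtozgud
surface: donamuagogtozgud

cell GRD=ol, ASPECT=vo, SUR=ne, CASE=ta:
underlying: donamu-na-eg-tos-la
1. f -> v, k -> g, s -> z / _ Z: no change
2. e -> o, i -> u / B C0 _: fires at position(s) 9: donamunaogtosla
surface: donamunaogtosla


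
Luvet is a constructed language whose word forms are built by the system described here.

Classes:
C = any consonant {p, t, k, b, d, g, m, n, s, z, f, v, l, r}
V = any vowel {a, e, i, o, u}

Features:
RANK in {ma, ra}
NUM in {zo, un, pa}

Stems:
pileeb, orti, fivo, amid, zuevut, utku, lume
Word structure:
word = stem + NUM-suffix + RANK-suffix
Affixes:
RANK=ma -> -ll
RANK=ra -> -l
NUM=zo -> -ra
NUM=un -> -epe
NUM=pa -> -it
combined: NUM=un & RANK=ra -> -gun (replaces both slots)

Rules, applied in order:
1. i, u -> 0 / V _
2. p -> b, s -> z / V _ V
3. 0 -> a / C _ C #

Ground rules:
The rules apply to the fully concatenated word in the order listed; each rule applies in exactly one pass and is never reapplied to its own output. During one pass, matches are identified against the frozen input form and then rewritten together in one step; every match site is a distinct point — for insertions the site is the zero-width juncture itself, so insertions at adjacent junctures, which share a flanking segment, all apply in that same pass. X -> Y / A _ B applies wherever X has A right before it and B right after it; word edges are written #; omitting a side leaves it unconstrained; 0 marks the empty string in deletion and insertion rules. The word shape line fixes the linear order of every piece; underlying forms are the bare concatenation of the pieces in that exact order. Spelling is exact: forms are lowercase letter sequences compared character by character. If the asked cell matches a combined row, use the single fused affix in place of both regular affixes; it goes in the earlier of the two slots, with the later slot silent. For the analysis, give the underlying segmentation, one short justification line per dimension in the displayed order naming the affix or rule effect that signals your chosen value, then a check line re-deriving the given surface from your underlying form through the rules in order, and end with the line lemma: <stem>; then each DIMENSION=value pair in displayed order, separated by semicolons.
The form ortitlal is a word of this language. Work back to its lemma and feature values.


underlying: orti-it-ll
RANK=ma - signalled by the affix -ll
NUM=pa - signalled by the affix -it
check: ortiitll -> ortitll -> ortitll -> ortitlal
lemma: orti; RANK=ma; NUM=pa


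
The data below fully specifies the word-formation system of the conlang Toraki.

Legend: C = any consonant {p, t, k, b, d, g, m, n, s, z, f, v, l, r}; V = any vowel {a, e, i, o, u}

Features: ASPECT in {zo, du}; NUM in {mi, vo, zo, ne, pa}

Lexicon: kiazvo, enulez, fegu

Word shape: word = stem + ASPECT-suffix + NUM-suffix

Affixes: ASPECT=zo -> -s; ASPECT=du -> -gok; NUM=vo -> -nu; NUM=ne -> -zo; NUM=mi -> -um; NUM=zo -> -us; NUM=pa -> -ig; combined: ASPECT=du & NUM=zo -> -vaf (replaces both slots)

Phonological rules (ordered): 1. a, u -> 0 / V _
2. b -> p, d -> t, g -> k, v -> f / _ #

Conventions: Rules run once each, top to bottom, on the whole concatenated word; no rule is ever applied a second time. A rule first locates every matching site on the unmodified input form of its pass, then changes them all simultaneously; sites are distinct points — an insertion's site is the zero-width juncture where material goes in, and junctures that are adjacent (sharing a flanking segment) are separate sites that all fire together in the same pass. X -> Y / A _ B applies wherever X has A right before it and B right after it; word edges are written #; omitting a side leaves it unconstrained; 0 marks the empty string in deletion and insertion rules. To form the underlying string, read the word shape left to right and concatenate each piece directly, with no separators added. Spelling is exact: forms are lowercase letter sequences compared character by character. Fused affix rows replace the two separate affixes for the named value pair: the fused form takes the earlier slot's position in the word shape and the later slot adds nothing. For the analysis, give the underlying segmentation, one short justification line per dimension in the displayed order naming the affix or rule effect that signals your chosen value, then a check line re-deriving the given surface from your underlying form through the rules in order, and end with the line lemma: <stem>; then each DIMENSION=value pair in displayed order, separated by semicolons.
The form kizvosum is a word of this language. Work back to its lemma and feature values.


underlying: kiazvo-s-um
ASPECT=zo - signalled by the affix -s
NUM=mi - signalled by the affix -um
check: kiazvosum -> kizvosum -> kizvosum
lemma: kiazvo; ASPECT=zo; NUM=mi


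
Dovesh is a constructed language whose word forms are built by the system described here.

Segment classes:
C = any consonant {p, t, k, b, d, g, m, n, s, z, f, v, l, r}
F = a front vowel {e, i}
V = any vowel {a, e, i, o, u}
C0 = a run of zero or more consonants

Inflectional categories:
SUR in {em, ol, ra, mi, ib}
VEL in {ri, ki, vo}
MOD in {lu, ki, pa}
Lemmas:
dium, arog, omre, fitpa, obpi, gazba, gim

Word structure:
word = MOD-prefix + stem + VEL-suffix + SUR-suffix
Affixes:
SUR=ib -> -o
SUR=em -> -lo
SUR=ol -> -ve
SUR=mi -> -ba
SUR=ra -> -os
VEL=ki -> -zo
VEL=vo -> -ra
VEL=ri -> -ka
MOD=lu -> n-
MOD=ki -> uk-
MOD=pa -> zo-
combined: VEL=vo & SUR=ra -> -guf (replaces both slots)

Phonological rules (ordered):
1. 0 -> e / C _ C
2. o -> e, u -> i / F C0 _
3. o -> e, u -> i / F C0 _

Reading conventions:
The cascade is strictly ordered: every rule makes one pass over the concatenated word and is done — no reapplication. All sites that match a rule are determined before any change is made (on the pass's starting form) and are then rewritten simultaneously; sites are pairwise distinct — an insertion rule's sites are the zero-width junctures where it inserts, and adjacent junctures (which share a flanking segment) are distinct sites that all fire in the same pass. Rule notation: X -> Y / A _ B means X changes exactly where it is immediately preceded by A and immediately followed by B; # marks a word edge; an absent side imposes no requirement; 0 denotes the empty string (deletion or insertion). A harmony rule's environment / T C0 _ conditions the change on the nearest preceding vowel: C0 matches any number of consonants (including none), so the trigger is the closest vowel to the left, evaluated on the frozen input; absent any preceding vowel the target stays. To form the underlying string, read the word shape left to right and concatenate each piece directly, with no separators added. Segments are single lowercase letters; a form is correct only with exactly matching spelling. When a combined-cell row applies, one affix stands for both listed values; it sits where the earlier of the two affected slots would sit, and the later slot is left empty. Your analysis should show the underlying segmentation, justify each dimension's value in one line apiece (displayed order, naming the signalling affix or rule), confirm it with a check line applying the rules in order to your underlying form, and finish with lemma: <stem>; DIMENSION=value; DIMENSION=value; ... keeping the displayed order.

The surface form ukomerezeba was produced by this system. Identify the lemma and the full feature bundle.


underlying: uk-omre-zo-ba
SUR=mi - signalled by the affix -ba
VEL=ki - signalled by the affix -zo
MOD=ki - signalled by the affix uk-
check: ukomrezoba -> ukomerezoba -> ukomerezeba -> ukomerezeba
lemma: omre; SUR=mi; VEL=ki; MOD=ki


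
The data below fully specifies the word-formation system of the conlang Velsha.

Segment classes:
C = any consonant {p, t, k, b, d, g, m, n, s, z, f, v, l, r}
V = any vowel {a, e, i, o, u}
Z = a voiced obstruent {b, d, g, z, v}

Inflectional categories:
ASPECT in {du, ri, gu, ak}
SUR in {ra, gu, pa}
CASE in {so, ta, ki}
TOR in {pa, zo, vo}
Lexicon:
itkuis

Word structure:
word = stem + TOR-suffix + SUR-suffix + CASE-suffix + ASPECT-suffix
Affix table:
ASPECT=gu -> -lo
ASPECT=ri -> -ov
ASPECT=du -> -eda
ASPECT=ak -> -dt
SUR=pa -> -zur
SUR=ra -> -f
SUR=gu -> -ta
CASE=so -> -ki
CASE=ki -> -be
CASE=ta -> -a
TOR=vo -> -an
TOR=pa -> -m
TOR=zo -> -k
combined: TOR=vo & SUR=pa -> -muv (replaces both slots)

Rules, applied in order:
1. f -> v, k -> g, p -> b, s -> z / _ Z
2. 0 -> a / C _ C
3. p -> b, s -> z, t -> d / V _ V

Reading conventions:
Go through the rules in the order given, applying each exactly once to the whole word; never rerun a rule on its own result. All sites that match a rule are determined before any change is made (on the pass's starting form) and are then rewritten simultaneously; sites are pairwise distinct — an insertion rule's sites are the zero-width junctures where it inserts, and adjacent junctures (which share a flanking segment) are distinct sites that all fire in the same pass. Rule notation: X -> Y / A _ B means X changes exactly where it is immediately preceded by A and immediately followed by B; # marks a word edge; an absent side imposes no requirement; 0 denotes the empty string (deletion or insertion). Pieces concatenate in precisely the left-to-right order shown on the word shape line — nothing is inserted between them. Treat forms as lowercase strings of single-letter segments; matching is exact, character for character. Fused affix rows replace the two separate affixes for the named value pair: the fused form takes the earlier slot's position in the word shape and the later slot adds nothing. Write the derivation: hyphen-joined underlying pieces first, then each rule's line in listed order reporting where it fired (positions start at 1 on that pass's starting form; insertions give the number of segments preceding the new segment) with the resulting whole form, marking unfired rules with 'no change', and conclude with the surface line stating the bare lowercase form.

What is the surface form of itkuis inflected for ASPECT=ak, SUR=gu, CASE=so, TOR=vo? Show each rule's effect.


underlying: itkuis-an-ta-ki-dt
1. f -> v, k -> g, p -> b, s -> z / _ Z: no change
2. 0 -> a / C _ C: inserts after position(s) 2, 8, 13: itakuisanatakidat
3. p -> b, s -> z, t -> d / V _ V: fires at position(s) 2, 7, 11: idakuizanadakidat
surface: idakuizanadakidat


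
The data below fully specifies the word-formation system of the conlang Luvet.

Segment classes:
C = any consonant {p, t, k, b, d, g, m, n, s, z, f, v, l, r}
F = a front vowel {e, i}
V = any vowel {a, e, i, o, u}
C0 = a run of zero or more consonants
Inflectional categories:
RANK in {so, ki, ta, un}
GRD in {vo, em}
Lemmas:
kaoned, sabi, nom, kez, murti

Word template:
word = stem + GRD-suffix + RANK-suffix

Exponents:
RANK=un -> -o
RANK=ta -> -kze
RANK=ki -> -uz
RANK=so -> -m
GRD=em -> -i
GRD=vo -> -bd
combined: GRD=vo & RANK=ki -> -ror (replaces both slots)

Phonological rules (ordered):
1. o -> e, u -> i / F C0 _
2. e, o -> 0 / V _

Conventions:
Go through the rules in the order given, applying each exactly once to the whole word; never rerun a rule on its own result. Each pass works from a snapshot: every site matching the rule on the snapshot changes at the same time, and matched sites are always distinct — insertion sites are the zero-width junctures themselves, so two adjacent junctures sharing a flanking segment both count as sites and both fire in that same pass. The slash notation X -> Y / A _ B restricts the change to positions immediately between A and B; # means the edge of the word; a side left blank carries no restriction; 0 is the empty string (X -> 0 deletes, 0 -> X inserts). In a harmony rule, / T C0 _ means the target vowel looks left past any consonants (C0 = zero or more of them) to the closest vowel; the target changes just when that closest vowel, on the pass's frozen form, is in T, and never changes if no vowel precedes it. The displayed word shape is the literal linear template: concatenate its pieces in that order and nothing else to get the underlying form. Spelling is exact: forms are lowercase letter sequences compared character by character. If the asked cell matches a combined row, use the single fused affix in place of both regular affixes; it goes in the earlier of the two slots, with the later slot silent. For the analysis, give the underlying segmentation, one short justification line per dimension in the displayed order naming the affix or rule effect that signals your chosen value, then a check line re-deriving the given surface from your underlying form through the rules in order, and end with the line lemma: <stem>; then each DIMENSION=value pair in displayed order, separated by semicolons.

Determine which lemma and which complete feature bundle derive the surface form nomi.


underlying: nom-i-o
RANK=un - signalled by the affix -o
GRD=em - signalled by the affix -i
check: nomio -> nomie -> nomi
lemma: nom; RANK=un; GRD=em


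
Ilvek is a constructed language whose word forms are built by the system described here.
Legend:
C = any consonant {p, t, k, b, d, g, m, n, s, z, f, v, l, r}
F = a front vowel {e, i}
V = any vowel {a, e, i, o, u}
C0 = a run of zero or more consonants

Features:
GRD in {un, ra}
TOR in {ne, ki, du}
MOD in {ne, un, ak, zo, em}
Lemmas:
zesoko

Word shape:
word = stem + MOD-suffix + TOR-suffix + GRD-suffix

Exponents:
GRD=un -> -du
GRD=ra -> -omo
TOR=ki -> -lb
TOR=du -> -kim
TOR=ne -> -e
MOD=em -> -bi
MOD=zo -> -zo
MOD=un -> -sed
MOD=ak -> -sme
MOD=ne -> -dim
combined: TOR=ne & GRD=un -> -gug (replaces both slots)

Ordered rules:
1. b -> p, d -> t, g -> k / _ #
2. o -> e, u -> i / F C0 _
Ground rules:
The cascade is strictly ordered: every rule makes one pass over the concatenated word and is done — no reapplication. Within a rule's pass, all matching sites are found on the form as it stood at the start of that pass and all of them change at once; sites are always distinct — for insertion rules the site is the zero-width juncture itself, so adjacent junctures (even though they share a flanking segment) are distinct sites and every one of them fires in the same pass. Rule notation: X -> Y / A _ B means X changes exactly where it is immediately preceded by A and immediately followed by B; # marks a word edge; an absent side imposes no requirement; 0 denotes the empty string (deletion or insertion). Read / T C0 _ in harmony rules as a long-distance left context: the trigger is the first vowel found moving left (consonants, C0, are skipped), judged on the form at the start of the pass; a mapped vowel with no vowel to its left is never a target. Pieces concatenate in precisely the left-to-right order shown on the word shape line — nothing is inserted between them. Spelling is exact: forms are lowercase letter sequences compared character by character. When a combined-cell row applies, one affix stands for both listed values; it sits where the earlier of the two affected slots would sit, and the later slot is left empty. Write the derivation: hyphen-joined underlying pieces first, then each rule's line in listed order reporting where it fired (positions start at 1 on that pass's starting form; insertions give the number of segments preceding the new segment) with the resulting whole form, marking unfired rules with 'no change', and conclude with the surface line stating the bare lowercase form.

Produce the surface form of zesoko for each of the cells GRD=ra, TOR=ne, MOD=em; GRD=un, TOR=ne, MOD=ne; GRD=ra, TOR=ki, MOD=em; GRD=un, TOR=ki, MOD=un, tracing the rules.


cell GRD=ra, TOR=ne, MOD=em:
underlying: zesoko-bi-e-omo
1. b -> p, d -> t, g -> k / _ #: no change
2. o -> e, u -> i / F C0 _: fires at position(s) 4, 10: zesekobieemo
surface: zesekobieemo

cell GRD=un, TOR=ne, MOD=ne:
underlying: zesoko-dim-gug
1. b -> p, d -> t, g -> k / _ #: fires at position(s) 12: zesokodimguk
2. o -> e, u -> i / F C0 _: fires at position(s) 4, 11: zesekodimgik
surface: zesekodimgik

cell GRD=ra, TOR=ki, MOD=em:
underlying: zesoko-bi-lb-omo
1. b -> p, d -> t, g -> k / _ #: no change
2. o -> e, u -> i / F C0 _: fires at position(s) 4, 11: zesekobilbemo
surface: zesekobilbemo

cell GRD=un, TOR=ki, MOD=un:
underlying: zesoko-sed-lb-du
1. b -> p, d -> t, g -> k / _ #: no change
2. o -> e, u -> i / F C0 _: fires at position(s) 4, 13: zesekosedlbdi
surface: zesekosedlbdi
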